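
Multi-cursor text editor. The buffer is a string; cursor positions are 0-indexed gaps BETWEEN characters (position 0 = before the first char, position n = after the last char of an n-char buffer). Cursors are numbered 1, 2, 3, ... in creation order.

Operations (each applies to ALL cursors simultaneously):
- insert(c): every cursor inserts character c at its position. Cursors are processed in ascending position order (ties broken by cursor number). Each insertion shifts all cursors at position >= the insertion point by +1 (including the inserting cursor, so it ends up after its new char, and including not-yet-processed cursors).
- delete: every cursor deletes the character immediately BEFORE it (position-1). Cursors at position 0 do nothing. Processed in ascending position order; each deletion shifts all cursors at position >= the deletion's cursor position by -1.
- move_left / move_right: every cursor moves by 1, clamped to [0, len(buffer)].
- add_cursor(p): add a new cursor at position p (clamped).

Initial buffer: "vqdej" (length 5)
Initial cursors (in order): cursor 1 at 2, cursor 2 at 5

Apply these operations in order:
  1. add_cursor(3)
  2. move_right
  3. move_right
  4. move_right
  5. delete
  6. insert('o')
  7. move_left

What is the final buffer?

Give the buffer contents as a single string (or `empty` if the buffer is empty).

After op 1 (add_cursor(3)): buffer="vqdej" (len 5), cursors c1@2 c3@3 c2@5, authorship .....
After op 2 (move_right): buffer="vqdej" (len 5), cursors c1@3 c3@4 c2@5, authorship .....
After op 3 (move_right): buffer="vqdej" (len 5), cursors c1@4 c2@5 c3@5, authorship .....
After op 4 (move_right): buffer="vqdej" (len 5), cursors c1@5 c2@5 c3@5, authorship .....
After op 5 (delete): buffer="vq" (len 2), cursors c1@2 c2@2 c3@2, authorship ..
After op 6 (insert('o')): buffer="vqooo" (len 5), cursors c1@5 c2@5 c3@5, authorship ..123
After op 7 (move_left): buffer="vqooo" (len 5), cursors c1@4 c2@4 c3@4, authorship ..123

Answer: vqooo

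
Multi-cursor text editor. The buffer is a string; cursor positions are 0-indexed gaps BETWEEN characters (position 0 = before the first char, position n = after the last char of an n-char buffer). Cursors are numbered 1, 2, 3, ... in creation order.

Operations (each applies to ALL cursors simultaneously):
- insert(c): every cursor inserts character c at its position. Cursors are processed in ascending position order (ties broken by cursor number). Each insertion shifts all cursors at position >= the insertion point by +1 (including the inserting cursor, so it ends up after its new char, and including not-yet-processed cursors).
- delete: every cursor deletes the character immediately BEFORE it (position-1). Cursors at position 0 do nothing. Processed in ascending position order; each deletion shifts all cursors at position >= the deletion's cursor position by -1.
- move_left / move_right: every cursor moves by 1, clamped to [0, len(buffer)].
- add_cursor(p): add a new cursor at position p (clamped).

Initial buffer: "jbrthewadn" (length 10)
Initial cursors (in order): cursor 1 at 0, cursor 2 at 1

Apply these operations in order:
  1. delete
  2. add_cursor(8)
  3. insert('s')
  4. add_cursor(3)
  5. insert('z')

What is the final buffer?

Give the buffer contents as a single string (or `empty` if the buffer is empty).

Answer: sszzbzrthewadszn

Derivation:
After op 1 (delete): buffer="brthewadn" (len 9), cursors c1@0 c2@0, authorship .........
After op 2 (add_cursor(8)): buffer="brthewadn" (len 9), cursors c1@0 c2@0 c3@8, authorship .........
After op 3 (insert('s')): buffer="ssbrthewadsn" (len 12), cursors c1@2 c2@2 c3@11, authorship 12........3.
After op 4 (add_cursor(3)): buffer="ssbrthewadsn" (len 12), cursors c1@2 c2@2 c4@3 c3@11, authorship 12........3.
After op 5 (insert('z')): buffer="sszzbzrthewadszn" (len 16), cursors c1@4 c2@4 c4@6 c3@15, authorship 1212.4.......33.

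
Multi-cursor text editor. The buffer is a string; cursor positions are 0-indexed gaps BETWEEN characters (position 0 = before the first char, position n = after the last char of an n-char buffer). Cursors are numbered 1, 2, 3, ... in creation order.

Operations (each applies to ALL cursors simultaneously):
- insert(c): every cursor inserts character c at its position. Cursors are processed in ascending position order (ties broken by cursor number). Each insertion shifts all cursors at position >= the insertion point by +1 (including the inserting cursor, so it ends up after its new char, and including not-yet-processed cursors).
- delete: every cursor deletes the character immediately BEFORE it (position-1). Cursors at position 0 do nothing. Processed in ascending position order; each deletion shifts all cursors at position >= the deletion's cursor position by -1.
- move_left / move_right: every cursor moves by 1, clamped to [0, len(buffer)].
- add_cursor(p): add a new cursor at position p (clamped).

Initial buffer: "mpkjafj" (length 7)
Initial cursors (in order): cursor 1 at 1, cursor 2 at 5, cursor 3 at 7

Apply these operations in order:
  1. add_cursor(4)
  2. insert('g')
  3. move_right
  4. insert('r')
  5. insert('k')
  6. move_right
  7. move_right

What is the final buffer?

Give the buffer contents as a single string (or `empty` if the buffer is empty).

After op 1 (add_cursor(4)): buffer="mpkjafj" (len 7), cursors c1@1 c4@4 c2@5 c3@7, authorship .......
After op 2 (insert('g')): buffer="mgpkjgagfjg" (len 11), cursors c1@2 c4@6 c2@8 c3@11, authorship .1...4.2..3
After op 3 (move_right): buffer="mgpkjgagfjg" (len 11), cursors c1@3 c4@7 c2@9 c3@11, authorship .1...4.2..3
After op 4 (insert('r')): buffer="mgprkjgargfrjgr" (len 15), cursors c1@4 c4@9 c2@12 c3@15, authorship .1.1..4.42.2.33
After op 5 (insert('k')): buffer="mgprkkjgarkgfrkjgrk" (len 19), cursors c1@5 c4@11 c2@15 c3@19, authorship .1.11..4.442.22.333
After op 6 (move_right): buffer="mgprkkjgarkgfrkjgrk" (len 19), cursors c1@6 c4@12 c2@16 c3@19, authorship .1.11..4.442.22.333
After op 7 (move_right): buffer="mgprkkjgarkgfrkjgrk" (len 19), cursors c1@7 c4@13 c2@17 c3@19, authorship .1.11..4.442.22.333

Answer: mgprkkjgarkgfrkjgrk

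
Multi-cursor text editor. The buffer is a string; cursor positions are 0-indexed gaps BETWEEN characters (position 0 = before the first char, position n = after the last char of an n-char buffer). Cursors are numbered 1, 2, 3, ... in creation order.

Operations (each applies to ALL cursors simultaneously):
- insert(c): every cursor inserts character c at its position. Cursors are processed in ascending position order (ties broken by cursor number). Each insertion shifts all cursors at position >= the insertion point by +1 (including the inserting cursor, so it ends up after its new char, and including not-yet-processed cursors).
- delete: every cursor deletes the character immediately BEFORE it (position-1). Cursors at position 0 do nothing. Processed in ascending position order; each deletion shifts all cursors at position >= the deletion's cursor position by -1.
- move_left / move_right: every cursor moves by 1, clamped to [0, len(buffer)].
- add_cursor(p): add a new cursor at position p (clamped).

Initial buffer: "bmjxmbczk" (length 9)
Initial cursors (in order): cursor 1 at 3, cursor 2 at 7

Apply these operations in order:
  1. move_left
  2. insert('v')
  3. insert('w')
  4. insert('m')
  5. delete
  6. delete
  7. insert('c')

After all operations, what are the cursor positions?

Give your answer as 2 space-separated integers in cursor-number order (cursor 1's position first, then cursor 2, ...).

After op 1 (move_left): buffer="bmjxmbczk" (len 9), cursors c1@2 c2@6, authorship .........
After op 2 (insert('v')): buffer="bmvjxmbvczk" (len 11), cursors c1@3 c2@8, authorship ..1....2...
After op 3 (insert('w')): buffer="bmvwjxmbvwczk" (len 13), cursors c1@4 c2@10, authorship ..11....22...
After op 4 (insert('m')): buffer="bmvwmjxmbvwmczk" (len 15), cursors c1@5 c2@12, authorship ..111....222...
After op 5 (delete): buffer="bmvwjxmbvwczk" (len 13), cursors c1@4 c2@10, authorship ..11....22...
After op 6 (delete): buffer="bmvjxmbvczk" (len 11), cursors c1@3 c2@8, authorship ..1....2...
After op 7 (insert('c')): buffer="bmvcjxmbvcczk" (len 13), cursors c1@4 c2@10, authorship ..11....22...

Answer: 4 10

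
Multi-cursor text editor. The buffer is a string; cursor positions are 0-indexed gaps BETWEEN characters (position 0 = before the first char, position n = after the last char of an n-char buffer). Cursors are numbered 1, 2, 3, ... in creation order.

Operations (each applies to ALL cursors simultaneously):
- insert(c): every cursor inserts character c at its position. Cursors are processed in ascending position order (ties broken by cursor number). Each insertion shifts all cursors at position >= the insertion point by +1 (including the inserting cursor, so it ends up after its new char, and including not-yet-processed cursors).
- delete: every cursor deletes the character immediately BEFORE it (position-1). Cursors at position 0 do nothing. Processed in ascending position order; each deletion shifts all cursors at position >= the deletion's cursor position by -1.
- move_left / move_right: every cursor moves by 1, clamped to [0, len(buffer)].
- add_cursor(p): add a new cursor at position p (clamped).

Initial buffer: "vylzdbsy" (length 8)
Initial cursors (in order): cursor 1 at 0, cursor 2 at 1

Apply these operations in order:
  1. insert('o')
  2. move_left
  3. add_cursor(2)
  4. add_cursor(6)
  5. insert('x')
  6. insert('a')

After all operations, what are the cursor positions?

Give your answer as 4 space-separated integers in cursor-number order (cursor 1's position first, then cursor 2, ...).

After op 1 (insert('o')): buffer="ovoylzdbsy" (len 10), cursors c1@1 c2@3, authorship 1.2.......
After op 2 (move_left): buffer="ovoylzdbsy" (len 10), cursors c1@0 c2@2, authorship 1.2.......
After op 3 (add_cursor(2)): buffer="ovoylzdbsy" (len 10), cursors c1@0 c2@2 c3@2, authorship 1.2.......
After op 4 (add_cursor(6)): buffer="ovoylzdbsy" (len 10), cursors c1@0 c2@2 c3@2 c4@6, authorship 1.2.......
After op 5 (insert('x')): buffer="xovxxoylzxdbsy" (len 14), cursors c1@1 c2@5 c3@5 c4@10, authorship 11.232...4....
After op 6 (insert('a')): buffer="xaovxxaaoylzxadbsy" (len 18), cursors c1@2 c2@8 c3@8 c4@14, authorship 111.23232...44....

Answer: 2 8 8 14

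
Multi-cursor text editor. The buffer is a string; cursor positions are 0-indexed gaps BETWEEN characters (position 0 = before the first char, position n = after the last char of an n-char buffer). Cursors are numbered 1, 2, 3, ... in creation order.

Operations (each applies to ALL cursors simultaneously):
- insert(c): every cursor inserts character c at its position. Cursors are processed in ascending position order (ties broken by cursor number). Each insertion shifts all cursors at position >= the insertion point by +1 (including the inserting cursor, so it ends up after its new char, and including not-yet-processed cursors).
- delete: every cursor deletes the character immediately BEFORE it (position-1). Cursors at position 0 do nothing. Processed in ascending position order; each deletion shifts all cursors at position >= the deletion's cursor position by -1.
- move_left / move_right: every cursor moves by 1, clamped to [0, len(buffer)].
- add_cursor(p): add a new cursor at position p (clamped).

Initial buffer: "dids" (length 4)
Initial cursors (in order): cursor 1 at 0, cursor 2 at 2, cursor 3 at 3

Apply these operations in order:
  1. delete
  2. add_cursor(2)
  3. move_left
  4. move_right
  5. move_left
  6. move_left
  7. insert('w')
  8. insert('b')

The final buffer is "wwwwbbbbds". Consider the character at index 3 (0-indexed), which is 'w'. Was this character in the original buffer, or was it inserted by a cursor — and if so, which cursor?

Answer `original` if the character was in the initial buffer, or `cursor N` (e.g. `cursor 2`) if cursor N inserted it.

Answer: cursor 4

Derivation:
After op 1 (delete): buffer="ds" (len 2), cursors c1@0 c2@1 c3@1, authorship ..
After op 2 (add_cursor(2)): buffer="ds" (len 2), cursors c1@0 c2@1 c3@1 c4@2, authorship ..
After op 3 (move_left): buffer="ds" (len 2), cursors c1@0 c2@0 c3@0 c4@1, authorship ..
After op 4 (move_right): buffer="ds" (len 2), cursors c1@1 c2@1 c3@1 c4@2, authorship ..
After op 5 (move_left): buffer="ds" (len 2), cursors c1@0 c2@0 c3@0 c4@1, authorship ..
After op 6 (move_left): buffer="ds" (len 2), cursors c1@0 c2@0 c3@0 c4@0, authorship ..
After op 7 (insert('w')): buffer="wwwwds" (len 6), cursors c1@4 c2@4 c3@4 c4@4, authorship 1234..
After op 8 (insert('b')): buffer="wwwwbbbbds" (len 10), cursors c1@8 c2@8 c3@8 c4@8, authorship 12341234..
Authorship (.=original, N=cursor N): 1 2 3 4 1 2 3 4 . .
Index 3: author = 4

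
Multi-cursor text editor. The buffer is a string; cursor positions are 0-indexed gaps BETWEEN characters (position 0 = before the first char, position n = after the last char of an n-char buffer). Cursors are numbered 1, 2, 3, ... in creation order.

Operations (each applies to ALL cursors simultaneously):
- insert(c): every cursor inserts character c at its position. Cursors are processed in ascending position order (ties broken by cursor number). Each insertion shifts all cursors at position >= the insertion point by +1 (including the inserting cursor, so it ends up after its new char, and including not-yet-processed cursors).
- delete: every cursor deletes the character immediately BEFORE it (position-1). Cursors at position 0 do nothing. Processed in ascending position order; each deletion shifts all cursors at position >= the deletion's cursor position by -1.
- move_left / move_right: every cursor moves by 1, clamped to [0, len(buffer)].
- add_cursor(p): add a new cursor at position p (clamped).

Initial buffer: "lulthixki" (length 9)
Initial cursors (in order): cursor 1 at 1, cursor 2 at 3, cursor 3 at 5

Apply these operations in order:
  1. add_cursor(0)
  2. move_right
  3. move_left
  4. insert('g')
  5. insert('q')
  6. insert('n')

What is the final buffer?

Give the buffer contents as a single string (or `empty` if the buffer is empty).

After op 1 (add_cursor(0)): buffer="lulthixki" (len 9), cursors c4@0 c1@1 c2@3 c3@5, authorship .........
After op 2 (move_right): buffer="lulthixki" (len 9), cursors c4@1 c1@2 c2@4 c3@6, authorship .........
After op 3 (move_left): buffer="lulthixki" (len 9), cursors c4@0 c1@1 c2@3 c3@5, authorship .........
After op 4 (insert('g')): buffer="glgulgthgixki" (len 13), cursors c4@1 c1@3 c2@6 c3@9, authorship 4.1..2..3....
After op 5 (insert('q')): buffer="gqlgqulgqthgqixki" (len 17), cursors c4@2 c1@5 c2@9 c3@13, authorship 44.11..22..33....
After op 6 (insert('n')): buffer="gqnlgqnulgqnthgqnixki" (len 21), cursors c4@3 c1@7 c2@12 c3@17, authorship 444.111..222..333....

Answer: gqnlgqnulgqnthgqnixki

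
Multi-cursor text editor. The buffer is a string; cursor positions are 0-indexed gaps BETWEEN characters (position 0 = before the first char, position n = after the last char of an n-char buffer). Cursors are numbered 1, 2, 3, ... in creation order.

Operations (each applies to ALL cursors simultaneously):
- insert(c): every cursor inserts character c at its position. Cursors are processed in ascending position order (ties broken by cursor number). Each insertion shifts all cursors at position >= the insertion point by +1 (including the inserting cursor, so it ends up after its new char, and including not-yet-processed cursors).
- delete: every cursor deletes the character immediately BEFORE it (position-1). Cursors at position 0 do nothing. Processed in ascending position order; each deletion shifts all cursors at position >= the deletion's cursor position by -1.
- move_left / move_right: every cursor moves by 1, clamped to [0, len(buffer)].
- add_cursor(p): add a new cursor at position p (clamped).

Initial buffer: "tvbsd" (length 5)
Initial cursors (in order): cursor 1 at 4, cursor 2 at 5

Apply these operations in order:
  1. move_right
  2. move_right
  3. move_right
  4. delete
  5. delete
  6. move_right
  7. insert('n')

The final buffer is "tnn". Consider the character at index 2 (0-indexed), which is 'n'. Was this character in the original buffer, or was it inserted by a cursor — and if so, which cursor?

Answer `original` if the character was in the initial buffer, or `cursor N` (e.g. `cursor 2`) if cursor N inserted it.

After op 1 (move_right): buffer="tvbsd" (len 5), cursors c1@5 c2@5, authorship .....
After op 2 (move_right): buffer="tvbsd" (len 5), cursors c1@5 c2@5, authorship .....
After op 3 (move_right): buffer="tvbsd" (len 5), cursors c1@5 c2@5, authorship .....
After op 4 (delete): buffer="tvb" (len 3), cursors c1@3 c2@3, authorship ...
After op 5 (delete): buffer="t" (len 1), cursors c1@1 c2@1, authorship .
After op 6 (move_right): buffer="t" (len 1), cursors c1@1 c2@1, authorship .
After op 7 (insert('n')): buffer="tnn" (len 3), cursors c1@3 c2@3, authorship .12
Authorship (.=original, N=cursor N): . 1 2
Index 2: author = 2

Answer: cursor 2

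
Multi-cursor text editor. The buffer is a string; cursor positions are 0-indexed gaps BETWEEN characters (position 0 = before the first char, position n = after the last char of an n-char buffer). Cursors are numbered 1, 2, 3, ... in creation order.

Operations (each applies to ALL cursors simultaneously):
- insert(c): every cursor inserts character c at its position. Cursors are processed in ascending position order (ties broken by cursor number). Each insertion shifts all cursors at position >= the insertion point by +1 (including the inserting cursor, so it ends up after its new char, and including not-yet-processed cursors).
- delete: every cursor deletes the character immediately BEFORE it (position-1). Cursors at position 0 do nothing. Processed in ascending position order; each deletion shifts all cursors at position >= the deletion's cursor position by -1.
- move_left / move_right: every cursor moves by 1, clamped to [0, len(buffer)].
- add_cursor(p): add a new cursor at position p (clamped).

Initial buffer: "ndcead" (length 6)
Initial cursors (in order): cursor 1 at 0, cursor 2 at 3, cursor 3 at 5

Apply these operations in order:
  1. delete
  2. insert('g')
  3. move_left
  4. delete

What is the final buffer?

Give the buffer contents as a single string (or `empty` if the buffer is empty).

Answer: gnggd

Derivation:
After op 1 (delete): buffer="nded" (len 4), cursors c1@0 c2@2 c3@3, authorship ....
After op 2 (insert('g')): buffer="gndgegd" (len 7), cursors c1@1 c2@4 c3@6, authorship 1..2.3.
After op 3 (move_left): buffer="gndgegd" (len 7), cursors c1@0 c2@3 c3@5, authorship 1..2.3.
After op 4 (delete): buffer="gnggd" (len 5), cursors c1@0 c2@2 c3@3, authorship 1.23.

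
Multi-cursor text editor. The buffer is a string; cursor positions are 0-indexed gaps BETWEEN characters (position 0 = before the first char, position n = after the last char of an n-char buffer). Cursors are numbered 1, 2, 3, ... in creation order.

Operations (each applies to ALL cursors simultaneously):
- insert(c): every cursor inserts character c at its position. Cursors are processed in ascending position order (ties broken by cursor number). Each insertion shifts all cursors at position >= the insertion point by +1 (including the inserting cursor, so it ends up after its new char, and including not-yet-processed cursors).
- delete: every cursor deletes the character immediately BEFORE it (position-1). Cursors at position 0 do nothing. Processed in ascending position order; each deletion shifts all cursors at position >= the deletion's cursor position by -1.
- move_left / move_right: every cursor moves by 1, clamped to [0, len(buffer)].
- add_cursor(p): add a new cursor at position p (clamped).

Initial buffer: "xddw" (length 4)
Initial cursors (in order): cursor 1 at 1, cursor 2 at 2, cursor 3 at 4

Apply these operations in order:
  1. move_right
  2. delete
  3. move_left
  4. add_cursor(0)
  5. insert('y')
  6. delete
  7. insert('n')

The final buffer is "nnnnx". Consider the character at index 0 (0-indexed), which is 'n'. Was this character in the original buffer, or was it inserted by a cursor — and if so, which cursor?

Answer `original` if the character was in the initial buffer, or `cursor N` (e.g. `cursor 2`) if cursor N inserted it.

After op 1 (move_right): buffer="xddw" (len 4), cursors c1@2 c2@3 c3@4, authorship ....
After op 2 (delete): buffer="x" (len 1), cursors c1@1 c2@1 c3@1, authorship .
After op 3 (move_left): buffer="x" (len 1), cursors c1@0 c2@0 c3@0, authorship .
After op 4 (add_cursor(0)): buffer="x" (len 1), cursors c1@0 c2@0 c3@0 c4@0, authorship .
After op 5 (insert('y')): buffer="yyyyx" (len 5), cursors c1@4 c2@4 c3@4 c4@4, authorship 1234.
After op 6 (delete): buffer="x" (len 1), cursors c1@0 c2@0 c3@0 c4@0, authorship .
After op 7 (insert('n')): buffer="nnnnx" (len 5), cursors c1@4 c2@4 c3@4 c4@4, authorship 1234.
Authorship (.=original, N=cursor N): 1 2 3 4 .
Index 0: author = 1

Answer: cursor 1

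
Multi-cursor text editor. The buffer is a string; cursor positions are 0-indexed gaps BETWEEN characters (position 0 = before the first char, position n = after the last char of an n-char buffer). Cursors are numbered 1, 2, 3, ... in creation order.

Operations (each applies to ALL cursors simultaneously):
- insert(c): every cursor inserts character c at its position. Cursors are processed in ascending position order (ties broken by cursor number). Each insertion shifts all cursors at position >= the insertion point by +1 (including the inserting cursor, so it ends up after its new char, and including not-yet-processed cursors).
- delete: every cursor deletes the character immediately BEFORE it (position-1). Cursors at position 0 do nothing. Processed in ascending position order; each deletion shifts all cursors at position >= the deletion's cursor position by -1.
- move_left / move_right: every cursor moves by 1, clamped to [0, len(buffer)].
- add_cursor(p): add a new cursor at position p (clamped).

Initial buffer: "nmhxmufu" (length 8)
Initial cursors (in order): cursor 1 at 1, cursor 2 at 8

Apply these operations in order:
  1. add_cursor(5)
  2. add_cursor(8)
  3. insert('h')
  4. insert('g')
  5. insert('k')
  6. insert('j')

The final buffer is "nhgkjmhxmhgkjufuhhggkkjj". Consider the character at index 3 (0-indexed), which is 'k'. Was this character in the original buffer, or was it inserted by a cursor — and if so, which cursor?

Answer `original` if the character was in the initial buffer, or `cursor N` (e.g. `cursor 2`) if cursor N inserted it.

After op 1 (add_cursor(5)): buffer="nmhxmufu" (len 8), cursors c1@1 c3@5 c2@8, authorship ........
After op 2 (add_cursor(8)): buffer="nmhxmufu" (len 8), cursors c1@1 c3@5 c2@8 c4@8, authorship ........
After op 3 (insert('h')): buffer="nhmhxmhufuhh" (len 12), cursors c1@2 c3@7 c2@12 c4@12, authorship .1....3...24
After op 4 (insert('g')): buffer="nhgmhxmhgufuhhgg" (len 16), cursors c1@3 c3@9 c2@16 c4@16, authorship .11....33...2424
After op 5 (insert('k')): buffer="nhgkmhxmhgkufuhhggkk" (len 20), cursors c1@4 c3@11 c2@20 c4@20, authorship .111....333...242424
After op 6 (insert('j')): buffer="nhgkjmhxmhgkjufuhhggkkjj" (len 24), cursors c1@5 c3@13 c2@24 c4@24, authorship .1111....3333...24242424
Authorship (.=original, N=cursor N): . 1 1 1 1 . . . . 3 3 3 3 . . . 2 4 2 4 2 4 2 4
Index 3: author = 1

Answer: cursor 1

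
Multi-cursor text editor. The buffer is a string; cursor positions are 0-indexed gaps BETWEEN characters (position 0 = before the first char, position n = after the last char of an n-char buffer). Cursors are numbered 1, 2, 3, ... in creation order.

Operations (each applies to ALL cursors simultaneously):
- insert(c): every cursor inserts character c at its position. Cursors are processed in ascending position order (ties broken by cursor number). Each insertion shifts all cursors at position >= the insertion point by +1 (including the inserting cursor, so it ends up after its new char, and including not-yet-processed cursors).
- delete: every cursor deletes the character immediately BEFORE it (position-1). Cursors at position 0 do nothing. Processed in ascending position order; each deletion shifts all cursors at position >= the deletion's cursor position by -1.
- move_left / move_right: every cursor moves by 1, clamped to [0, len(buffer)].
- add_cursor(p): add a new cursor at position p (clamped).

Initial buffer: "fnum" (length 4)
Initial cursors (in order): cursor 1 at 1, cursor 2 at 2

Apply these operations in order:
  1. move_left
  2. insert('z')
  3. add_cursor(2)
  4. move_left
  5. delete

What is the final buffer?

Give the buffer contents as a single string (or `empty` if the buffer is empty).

Answer: znum

Derivation:
After op 1 (move_left): buffer="fnum" (len 4), cursors c1@0 c2@1, authorship ....
After op 2 (insert('z')): buffer="zfznum" (len 6), cursors c1@1 c2@3, authorship 1.2...
After op 3 (add_cursor(2)): buffer="zfznum" (len 6), cursors c1@1 c3@2 c2@3, authorship 1.2...
After op 4 (move_left): buffer="zfznum" (len 6), cursors c1@0 c3@1 c2@2, authorship 1.2...
After op 5 (delete): buffer="znum" (len 4), cursors c1@0 c2@0 c3@0, authorship 2...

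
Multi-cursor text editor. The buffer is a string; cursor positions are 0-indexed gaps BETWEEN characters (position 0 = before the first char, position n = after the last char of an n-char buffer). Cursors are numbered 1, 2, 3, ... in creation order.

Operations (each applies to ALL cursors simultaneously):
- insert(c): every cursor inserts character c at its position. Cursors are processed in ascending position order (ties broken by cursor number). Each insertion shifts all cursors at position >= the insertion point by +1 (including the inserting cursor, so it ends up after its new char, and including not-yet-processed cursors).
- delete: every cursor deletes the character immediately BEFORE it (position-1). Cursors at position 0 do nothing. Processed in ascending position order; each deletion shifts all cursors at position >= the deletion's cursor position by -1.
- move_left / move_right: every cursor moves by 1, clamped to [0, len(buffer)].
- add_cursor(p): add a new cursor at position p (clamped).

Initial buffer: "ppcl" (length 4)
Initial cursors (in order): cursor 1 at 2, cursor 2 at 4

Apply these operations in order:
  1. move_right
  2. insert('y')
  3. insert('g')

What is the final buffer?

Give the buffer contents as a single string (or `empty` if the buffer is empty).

After op 1 (move_right): buffer="ppcl" (len 4), cursors c1@3 c2@4, authorship ....
After op 2 (insert('y')): buffer="ppcyly" (len 6), cursors c1@4 c2@6, authorship ...1.2
After op 3 (insert('g')): buffer="ppcyglyg" (len 8), cursors c1@5 c2@8, authorship ...11.22

Answer: ppcyglyg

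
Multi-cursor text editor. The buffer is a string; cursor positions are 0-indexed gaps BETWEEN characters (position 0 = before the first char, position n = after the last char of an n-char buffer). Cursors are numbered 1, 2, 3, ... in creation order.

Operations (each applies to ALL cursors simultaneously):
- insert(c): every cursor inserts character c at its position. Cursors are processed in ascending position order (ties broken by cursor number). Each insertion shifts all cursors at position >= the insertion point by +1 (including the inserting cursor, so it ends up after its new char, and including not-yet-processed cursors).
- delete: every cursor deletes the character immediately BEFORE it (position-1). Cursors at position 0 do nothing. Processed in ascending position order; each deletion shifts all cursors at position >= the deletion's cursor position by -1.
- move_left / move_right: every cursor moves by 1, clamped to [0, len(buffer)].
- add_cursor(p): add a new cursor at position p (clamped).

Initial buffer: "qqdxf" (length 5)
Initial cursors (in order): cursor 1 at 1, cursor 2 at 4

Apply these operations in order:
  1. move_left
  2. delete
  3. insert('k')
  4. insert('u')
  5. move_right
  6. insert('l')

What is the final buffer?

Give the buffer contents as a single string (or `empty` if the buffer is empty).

After op 1 (move_left): buffer="qqdxf" (len 5), cursors c1@0 c2@3, authorship .....
After op 2 (delete): buffer="qqxf" (len 4), cursors c1@0 c2@2, authorship ....
After op 3 (insert('k')): buffer="kqqkxf" (len 6), cursors c1@1 c2@4, authorship 1..2..
After op 4 (insert('u')): buffer="kuqqkuxf" (len 8), cursors c1@2 c2@6, authorship 11..22..
After op 5 (move_right): buffer="kuqqkuxf" (len 8), cursors c1@3 c2@7, authorship 11..22..
After op 6 (insert('l')): buffer="kuqlqkuxlf" (len 10), cursors c1@4 c2@9, authorship 11.1.22.2.

Answer: kuqlqkuxlf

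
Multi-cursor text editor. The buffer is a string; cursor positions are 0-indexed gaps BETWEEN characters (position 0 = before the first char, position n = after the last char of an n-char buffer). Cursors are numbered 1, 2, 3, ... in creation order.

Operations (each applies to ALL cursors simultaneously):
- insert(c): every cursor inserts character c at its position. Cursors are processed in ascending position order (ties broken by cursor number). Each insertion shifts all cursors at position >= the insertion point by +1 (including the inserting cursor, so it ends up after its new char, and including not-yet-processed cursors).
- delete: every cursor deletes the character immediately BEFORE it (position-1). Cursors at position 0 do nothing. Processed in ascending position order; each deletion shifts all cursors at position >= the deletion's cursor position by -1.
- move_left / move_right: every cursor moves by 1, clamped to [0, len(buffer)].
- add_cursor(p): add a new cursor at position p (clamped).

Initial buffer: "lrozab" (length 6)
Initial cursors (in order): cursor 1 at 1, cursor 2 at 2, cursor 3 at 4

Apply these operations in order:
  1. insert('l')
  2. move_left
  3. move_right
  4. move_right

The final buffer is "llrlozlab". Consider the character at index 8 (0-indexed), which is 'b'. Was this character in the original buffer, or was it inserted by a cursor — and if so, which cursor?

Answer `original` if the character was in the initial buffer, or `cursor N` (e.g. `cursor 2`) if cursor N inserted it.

After op 1 (insert('l')): buffer="llrlozlab" (len 9), cursors c1@2 c2@4 c3@7, authorship .1.2..3..
After op 2 (move_left): buffer="llrlozlab" (len 9), cursors c1@1 c2@3 c3@6, authorship .1.2..3..
After op 3 (move_right): buffer="llrlozlab" (len 9), cursors c1@2 c2@4 c3@7, authorship .1.2..3..
After op 4 (move_right): buffer="llrlozlab" (len 9), cursors c1@3 c2@5 c3@8, authorship .1.2..3..
Authorship (.=original, N=cursor N): . 1 . 2 . . 3 . .
Index 8: author = original

Answer: original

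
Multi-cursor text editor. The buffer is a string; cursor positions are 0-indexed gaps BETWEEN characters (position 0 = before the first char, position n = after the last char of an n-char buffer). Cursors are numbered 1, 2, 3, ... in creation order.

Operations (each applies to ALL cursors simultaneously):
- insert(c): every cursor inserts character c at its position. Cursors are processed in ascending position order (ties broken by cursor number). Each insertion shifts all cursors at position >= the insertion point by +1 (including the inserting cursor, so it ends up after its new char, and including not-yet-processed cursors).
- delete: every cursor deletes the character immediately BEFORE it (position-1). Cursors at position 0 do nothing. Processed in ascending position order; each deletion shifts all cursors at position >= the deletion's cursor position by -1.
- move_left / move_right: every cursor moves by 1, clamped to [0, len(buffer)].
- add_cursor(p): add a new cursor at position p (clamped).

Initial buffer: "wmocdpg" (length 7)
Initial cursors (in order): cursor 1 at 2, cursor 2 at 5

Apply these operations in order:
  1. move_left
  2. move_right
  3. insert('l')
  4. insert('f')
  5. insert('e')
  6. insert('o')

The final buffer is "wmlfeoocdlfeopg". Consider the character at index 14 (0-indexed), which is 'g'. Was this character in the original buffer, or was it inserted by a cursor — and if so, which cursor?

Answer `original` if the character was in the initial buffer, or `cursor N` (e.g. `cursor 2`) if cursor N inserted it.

Answer: original

Derivation:
After op 1 (move_left): buffer="wmocdpg" (len 7), cursors c1@1 c2@4, authorship .......
After op 2 (move_right): buffer="wmocdpg" (len 7), cursors c1@2 c2@5, authorship .......
After op 3 (insert('l')): buffer="wmlocdlpg" (len 9), cursors c1@3 c2@7, authorship ..1...2..
After op 4 (insert('f')): buffer="wmlfocdlfpg" (len 11), cursors c1@4 c2@9, authorship ..11...22..
After op 5 (insert('e')): buffer="wmlfeocdlfepg" (len 13), cursors c1@5 c2@11, authorship ..111...222..
After op 6 (insert('o')): buffer="wmlfeoocdlfeopg" (len 15), cursors c1@6 c2@13, authorship ..1111...2222..
Authorship (.=original, N=cursor N): . . 1 1 1 1 . . . 2 2 2 2 . .
Index 14: author = original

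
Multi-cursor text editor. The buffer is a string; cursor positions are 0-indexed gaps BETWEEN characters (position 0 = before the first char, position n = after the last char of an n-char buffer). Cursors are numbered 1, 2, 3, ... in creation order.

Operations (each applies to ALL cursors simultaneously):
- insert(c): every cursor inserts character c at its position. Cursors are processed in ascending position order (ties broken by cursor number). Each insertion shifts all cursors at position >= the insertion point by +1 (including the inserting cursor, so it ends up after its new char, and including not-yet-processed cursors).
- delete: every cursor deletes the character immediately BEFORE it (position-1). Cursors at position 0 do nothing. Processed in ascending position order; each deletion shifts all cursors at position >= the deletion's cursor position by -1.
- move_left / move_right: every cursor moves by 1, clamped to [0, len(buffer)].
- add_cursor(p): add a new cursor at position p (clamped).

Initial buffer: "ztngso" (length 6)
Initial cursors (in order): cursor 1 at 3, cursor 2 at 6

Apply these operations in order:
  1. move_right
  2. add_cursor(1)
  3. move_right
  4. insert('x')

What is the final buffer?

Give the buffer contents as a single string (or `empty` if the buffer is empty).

After op 1 (move_right): buffer="ztngso" (len 6), cursors c1@4 c2@6, authorship ......
After op 2 (add_cursor(1)): buffer="ztngso" (len 6), cursors c3@1 c1@4 c2@6, authorship ......
After op 3 (move_right): buffer="ztngso" (len 6), cursors c3@2 c1@5 c2@6, authorship ......
After op 4 (insert('x')): buffer="ztxngsxox" (len 9), cursors c3@3 c1@7 c2@9, authorship ..3...1.2

Answer: ztxngsxox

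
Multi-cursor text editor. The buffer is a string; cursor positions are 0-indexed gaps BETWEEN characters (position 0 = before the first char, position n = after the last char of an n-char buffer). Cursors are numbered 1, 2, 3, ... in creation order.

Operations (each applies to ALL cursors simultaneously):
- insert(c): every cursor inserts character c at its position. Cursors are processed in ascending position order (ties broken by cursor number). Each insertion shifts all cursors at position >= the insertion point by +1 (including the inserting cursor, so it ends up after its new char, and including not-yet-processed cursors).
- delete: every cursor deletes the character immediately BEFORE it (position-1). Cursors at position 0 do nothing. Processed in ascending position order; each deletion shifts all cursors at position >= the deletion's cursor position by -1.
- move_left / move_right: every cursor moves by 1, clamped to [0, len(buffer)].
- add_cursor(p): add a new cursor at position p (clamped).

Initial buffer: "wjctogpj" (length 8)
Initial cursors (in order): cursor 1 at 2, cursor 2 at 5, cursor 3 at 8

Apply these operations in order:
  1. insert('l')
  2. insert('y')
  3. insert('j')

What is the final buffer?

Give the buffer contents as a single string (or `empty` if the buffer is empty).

Answer: wjlyjctolyjgpjlyj

Derivation:
After op 1 (insert('l')): buffer="wjlctolgpjl" (len 11), cursors c1@3 c2@7 c3@11, authorship ..1...2...3
After op 2 (insert('y')): buffer="wjlyctolygpjly" (len 14), cursors c1@4 c2@9 c3@14, authorship ..11...22...33
After op 3 (insert('j')): buffer="wjlyjctolyjgpjlyj" (len 17), cursors c1@5 c2@11 c3@17, authorship ..111...222...333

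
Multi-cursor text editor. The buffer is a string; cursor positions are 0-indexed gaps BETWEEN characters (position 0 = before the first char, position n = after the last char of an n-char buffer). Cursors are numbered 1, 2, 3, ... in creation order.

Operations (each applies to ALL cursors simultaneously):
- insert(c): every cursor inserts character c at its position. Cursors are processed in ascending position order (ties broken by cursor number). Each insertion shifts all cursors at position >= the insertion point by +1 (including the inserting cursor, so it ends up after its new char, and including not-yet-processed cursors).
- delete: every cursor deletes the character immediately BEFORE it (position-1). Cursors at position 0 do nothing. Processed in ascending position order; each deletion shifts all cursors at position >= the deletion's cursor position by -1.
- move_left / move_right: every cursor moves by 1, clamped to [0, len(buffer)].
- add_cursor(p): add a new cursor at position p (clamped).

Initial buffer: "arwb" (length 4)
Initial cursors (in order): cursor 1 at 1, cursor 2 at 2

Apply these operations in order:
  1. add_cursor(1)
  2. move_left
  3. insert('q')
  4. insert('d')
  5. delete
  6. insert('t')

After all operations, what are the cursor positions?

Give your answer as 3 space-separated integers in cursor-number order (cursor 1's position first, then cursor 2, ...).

After op 1 (add_cursor(1)): buffer="arwb" (len 4), cursors c1@1 c3@1 c2@2, authorship ....
After op 2 (move_left): buffer="arwb" (len 4), cursors c1@0 c3@0 c2@1, authorship ....
After op 3 (insert('q')): buffer="qqaqrwb" (len 7), cursors c1@2 c3@2 c2@4, authorship 13.2...
After op 4 (insert('d')): buffer="qqddaqdrwb" (len 10), cursors c1@4 c3@4 c2@7, authorship 1313.22...
After op 5 (delete): buffer="qqaqrwb" (len 7), cursors c1@2 c3@2 c2@4, authorship 13.2...
After op 6 (insert('t')): buffer="qqttaqtrwb" (len 10), cursors c1@4 c3@4 c2@7, authorship 1313.22...

Answer: 4 7 4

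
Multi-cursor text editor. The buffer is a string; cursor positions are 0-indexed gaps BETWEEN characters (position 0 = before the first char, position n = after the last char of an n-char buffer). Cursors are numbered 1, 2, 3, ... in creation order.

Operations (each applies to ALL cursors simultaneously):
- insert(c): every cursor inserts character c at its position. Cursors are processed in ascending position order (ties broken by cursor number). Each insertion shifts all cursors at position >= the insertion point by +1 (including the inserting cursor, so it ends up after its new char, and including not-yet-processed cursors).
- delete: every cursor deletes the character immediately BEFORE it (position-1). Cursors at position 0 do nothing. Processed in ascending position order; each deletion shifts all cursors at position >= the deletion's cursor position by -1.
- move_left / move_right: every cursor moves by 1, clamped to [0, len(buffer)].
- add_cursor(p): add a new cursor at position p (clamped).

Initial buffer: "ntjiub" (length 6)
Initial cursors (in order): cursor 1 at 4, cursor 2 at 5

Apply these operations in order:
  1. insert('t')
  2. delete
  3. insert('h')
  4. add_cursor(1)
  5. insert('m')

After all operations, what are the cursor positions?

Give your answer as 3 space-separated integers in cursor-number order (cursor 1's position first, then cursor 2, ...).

After op 1 (insert('t')): buffer="ntjitutb" (len 8), cursors c1@5 c2@7, authorship ....1.2.
After op 2 (delete): buffer="ntjiub" (len 6), cursors c1@4 c2@5, authorship ......
After op 3 (insert('h')): buffer="ntjihuhb" (len 8), cursors c1@5 c2@7, authorship ....1.2.
After op 4 (add_cursor(1)): buffer="ntjihuhb" (len 8), cursors c3@1 c1@5 c2@7, authorship ....1.2.
After op 5 (insert('m')): buffer="nmtjihmuhmb" (len 11), cursors c3@2 c1@7 c2@10, authorship .3...11.22.

Answer: 7 10 2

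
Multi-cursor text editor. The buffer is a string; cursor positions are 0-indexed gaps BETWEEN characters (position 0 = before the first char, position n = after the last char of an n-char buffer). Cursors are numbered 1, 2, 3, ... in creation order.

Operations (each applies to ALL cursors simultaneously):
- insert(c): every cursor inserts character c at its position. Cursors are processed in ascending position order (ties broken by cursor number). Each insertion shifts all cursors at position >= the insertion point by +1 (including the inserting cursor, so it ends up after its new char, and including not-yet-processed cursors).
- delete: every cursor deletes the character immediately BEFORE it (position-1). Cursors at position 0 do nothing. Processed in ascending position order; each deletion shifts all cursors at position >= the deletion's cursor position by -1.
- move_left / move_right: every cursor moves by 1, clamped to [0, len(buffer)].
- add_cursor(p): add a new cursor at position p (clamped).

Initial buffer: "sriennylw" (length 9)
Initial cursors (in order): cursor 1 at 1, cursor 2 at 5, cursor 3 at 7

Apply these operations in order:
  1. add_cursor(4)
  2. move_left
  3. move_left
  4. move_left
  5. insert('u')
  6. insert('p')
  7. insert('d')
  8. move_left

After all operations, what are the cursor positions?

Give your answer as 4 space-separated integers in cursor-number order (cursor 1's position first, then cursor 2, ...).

Answer: 2 10 15 6

Derivation:
After op 1 (add_cursor(4)): buffer="sriennylw" (len 9), cursors c1@1 c4@4 c2@5 c3@7, authorship .........
After op 2 (move_left): buffer="sriennylw" (len 9), cursors c1@0 c4@3 c2@4 c3@6, authorship .........
After op 3 (move_left): buffer="sriennylw" (len 9), cursors c1@0 c4@2 c2@3 c3@5, authorship .........
After op 4 (move_left): buffer="sriennylw" (len 9), cursors c1@0 c4@1 c2@2 c3@4, authorship .........
After op 5 (insert('u')): buffer="usuruieunnylw" (len 13), cursors c1@1 c4@3 c2@5 c3@8, authorship 1.4.2..3.....
After op 6 (insert('p')): buffer="upsuprupieupnnylw" (len 17), cursors c1@2 c4@5 c2@8 c3@12, authorship 11.44.22..33.....
After op 7 (insert('d')): buffer="updsupdrupdieupdnnylw" (len 21), cursors c1@3 c4@7 c2@11 c3@16, authorship 111.444.222..333.....
After op 8 (move_left): buffer="updsupdrupdieupdnnylw" (len 21), cursors c1@2 c4@6 c2@10 c3@15, authorship 111.444.222..333.....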